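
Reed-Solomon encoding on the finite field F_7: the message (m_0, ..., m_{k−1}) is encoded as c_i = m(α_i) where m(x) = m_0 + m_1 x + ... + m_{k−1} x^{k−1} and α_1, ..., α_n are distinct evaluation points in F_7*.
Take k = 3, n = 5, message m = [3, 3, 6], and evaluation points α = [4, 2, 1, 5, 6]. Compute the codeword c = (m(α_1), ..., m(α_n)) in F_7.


c = [6, 5, 5, 0, 6]

Message polynomial: m(x) = 3 + 3·x + 6·x^2 (mod 7).
For each evaluation point α_i, compute m(α_i) mod 7:
  α_1 = 4: Horner steps 6 → 6 → 6, so m(4) = 6.
  α_2 = 2: Horner steps 6 → 1 → 5, so m(2) = 5.
  α_3 = 1: Horner steps 6 → 2 → 5, so m(1) = 5.
  α_4 = 5: Horner steps 6 → 5 → 0, so m(5) = 0.
  α_5 = 6: Horner steps 6 → 4 → 6, so m(6) = 6.
Codeword c = [6, 5, 5, 0, 6] ∈ F_7^5.


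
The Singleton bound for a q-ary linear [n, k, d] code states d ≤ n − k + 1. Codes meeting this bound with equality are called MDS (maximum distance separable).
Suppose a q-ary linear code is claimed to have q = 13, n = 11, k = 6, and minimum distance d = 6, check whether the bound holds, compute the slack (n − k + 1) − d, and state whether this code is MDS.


Singleton RHS = n − k + 1 = 6, slack = 0, bound satisfied, MDS.

Singleton bound: d ≤ n − k + 1.
Here n = 11, k = 6, so n − k + 1 = 6.
Given d = 6, check d ≤ 6: YES.
Slack = (n − k + 1) − d = 0.
The code is MDS (slack = 0).
Description: the claimed parameters are [11, 6, 6]_13; such a code would be MDS (meets Singleton bound).


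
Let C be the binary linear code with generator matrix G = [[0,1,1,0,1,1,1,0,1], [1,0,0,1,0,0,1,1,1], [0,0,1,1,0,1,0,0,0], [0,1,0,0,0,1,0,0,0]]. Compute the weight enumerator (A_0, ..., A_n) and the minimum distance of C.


Weight distribution: A_0 = 1, A_2 = 1, A_3 = 2, A_4 = 3, A_5 = 4, A_6 = 3, A_7 = 2. Minimum distance d = 2.

Enumerate all 2^4 = 16 messages m ∈ F_2^4.
For each, compute codeword c = mG in F_2^9, then tally its weight.
  m = 0000 → c = 000000000, weight = 0.
  m = 1000 → c = 011011101, weight = 6.
  m = 0100 → c = 100100111, weight = 5.
  m = 1100 → c = 111111010, weight = 7.
  m = 0010 → c = 001101000, weight = 3.
  m = 1010 → c = 010110101, weight = 5.
  m = 0110 → c = 101001111, weight = 6.
  m = 1110 → c = 110010010, weight = 4.
  m = 0001 → c = 010001000, weight = 2.
  m = 1001 → c = 001010101, weight = 4.
  m = 0101 → c = 110101111, weight = 7.
  m = 1101 → c = 101110010, weight = 5.
  m = 0011 → c = 011100000, weight = 3.
  m = 1011 → c = 000111101, weight = 5.
  m = 0111 → c = 111000111, weight = 6.
  m = 1111 → c = 100011010, weight = 4.
Tally weights:
  weight 0: 1 codewords.
  weight 2: 1 codewords.
  weight 3: 2 codewords.
  weight 4: 3 codewords.
  weight 5: 4 codewords.
  weight 6: 3 codewords.
  weight 7: 2 codewords.
Minimum distance d = smallest w > 0 with A_w > 0 = 2.
Sanity: Σ A_w = 16 = 2^4 = 16 ✓.


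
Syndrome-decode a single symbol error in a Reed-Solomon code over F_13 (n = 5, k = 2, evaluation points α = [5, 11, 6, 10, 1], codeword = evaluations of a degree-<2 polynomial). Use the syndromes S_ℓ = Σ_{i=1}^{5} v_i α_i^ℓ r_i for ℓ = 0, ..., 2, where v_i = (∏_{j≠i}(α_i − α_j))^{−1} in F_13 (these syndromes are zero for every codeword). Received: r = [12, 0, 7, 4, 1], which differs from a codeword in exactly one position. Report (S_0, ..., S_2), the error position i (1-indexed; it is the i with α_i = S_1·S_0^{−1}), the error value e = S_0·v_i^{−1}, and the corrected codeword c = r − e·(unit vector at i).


S = (4, 7, 9), error at position 1, error magnitude e = 1, c = [11, 0, 7, 4, 1].

Step 1: column multipliers v_i = (∏_{j≠i}(α_i − α_j))^{−1} mod 13.
  i = 1 (α = 5): (5−11)(5−6)(5−10)(5−1) = (−6)·(−1)·(−5)·4 = −120 ≡ 10, so v_1 = 10^{−1} = 4 (mod 13).
  i = 2 (α = 11): (11−5)(11−6)(11−10)(11−1) = 6·5·1·10 = 300 ≡ 1, so v_2 = 1^{−1} = 1 (mod 13).
  i = 3 (α = 6): (6−5)(6−11)(6−10)(6−1) = 1·(−5)·(−4)·5 = 100 ≡ 9, so v_3 = 9^{−1} = 3 (mod 13).
  i = 4 (α = 10): (10−5)(10−11)(10−6)(10−1) = 5·(−1)·4·9 = −180 ≡ 2, so v_4 = 2^{−1} = 7 (mod 13).
  i = 5 (α = 1): (1−5)(1−11)(1−6)(1−10) = (−4)·(−10)·(−5)·(−9) = 1800 ≡ 6, so v_5 = 6^{−1} = 11 (mod 13).
  v = [4, 1, 3, 7, 11].
Step 2: syndromes of r = [12, 0, 7, 4, 1] (all sums mod 13).
  S_0 = Σ v_i r_i = 4·12 + 1·0 + 3·7 + 7·4 + 11·1 = 108 ≡ 4.
  S_1 = Σ v_i α_i r_i = 4·5·12 + 1·11·0 + 3·6·7 + 7·10·4 + 11·1·1 = 657 ≡ 7.
  α_i^2 mod 13 = [12, 4, 10, 9, 1].
  S_2 = Σ v_i α_i^2 r_i = 4·12·12 + 1·4·0 + 3·10·7 + 7·9·4 + 11·1·1 = 1049 ≡ 9.
  S = (4, 7, 9) ≠ 0, so r is not a codeword (an error is present).
Step 3: locate the error. For a single error e at position i, S_ℓ = v_i·e·α_i^ℓ, so α_err = S_1/S_0.
  S_0^{−1} = 4^{−1} = 10 (mod 13), so α_err = 7·10 = 70 ≡ 5 = α_1. Error position i = 1.
  Consistency check: S_2/S_1 = 9·2 = 18 ≡ 5 = α_err ✓ (single-error assumption holds).
Step 4: error magnitude e = S_0/v_1 = S_0·∏_{j≠1}(α_1 − α_j) = 4·10 = 40 ≡ 1 (mod 13).
Step 5: correct position 1: c_1 = r_1 − e = 12 − 1 ≡ 11 (mod 13). Hence c = [11, 0, 7, 4, 1].
  Check: interpolating c through the α_i gives m(x) = 5 + 9·x (degree < 2) with m(α_i) = c_i for every i, so c is indeed a codeword.


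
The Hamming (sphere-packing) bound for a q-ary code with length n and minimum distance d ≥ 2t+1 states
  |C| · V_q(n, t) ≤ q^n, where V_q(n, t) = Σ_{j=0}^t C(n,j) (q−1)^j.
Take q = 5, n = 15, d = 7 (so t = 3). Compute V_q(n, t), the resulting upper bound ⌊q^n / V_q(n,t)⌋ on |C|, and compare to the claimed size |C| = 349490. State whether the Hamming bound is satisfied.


V_q(n, t) = 30861, q^n = 30517578125, Hamming bound = 988871, |C| = 349490 ≤ bound (satisfied).

Step 1: Compute V_q(n, t) = Σ_{j=0}^3 C(n, j) (q−1)^j.
  j = 0: C(15,0)·(4)^0 = 1·1 = 1.
  j = 1: C(15,1)·(4)^1 = 15·4 = 60.
  j = 2: C(15,2)·(4)^2 = 105·16 = 1680.
  j = 3: C(15,3)·(4)^3 = 455·64 = 29120.
  V_q(n, t) = 1 + 60 + 1680 + 29120 = 30861.
Step 2: q^n = 5^15 = 30517578125.
Step 3: Hamming bound ⌊q^n / V_q(n,t)⌋ = ⌊30517578125/30861⌋ = 988871.
Step 4: Compare |C| = 349490 to 988871: satisfied.
The claimed |C| lies below the Hamming bound.


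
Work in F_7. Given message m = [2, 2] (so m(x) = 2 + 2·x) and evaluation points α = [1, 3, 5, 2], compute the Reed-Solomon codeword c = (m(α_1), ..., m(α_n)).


c = [4, 1, 5, 6]

Message polynomial: m(x) = 2 + 2·x (mod 7).
For each evaluation point α_i, compute m(α_i) mod 7:
  α_1 = 1: Horner steps 2 → 4, so m(1) = 4.
  α_2 = 3: Horner steps 2 → 1, so m(3) = 1.
  α_3 = 5: Horner steps 2 → 5, so m(5) = 5.
  α_4 = 2: Horner steps 2 → 6, so m(2) = 6.
Codeword c = [4, 1, 5, 6] ∈ F_7^4.


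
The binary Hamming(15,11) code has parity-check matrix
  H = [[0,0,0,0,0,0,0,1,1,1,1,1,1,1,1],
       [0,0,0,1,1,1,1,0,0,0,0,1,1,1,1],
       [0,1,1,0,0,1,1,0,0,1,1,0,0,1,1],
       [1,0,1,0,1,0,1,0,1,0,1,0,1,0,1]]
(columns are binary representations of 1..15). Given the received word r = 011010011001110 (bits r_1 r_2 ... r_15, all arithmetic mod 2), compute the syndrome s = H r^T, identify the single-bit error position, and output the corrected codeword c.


s = (1, 0, 1, 0)^T, error position = 10, corrected codeword c = 011010011101110

Compute s = H r^T mod 2 one row at a time:
  s_1 = 1 + 1 + 0 + 0 + 1 + 1 + 1 + 0 = 5 ≡ 1 (mod 2).
  s_2 = 0 + 1 + 0 + 0 + 1 + 1 + 1 + 0 = 4 ≡ 0 (mod 2).
  s_3 = 1 + 1 + 0 + 0 + 0 + 0 + 1 + 0 = 3 ≡ 1 (mod 2).
  s_4 = 0 + 1 + 1 + 0 + 1 + 0 + 1 + 0 = 4 ≡ 0 (mod 2).
s = (1, 0, 1, 0)^T — this equals column 10 of H (binary 1010), so error is at position 10.
Correct: flip bit 10 of r = 011010011001110 to get c = 011010011101110.


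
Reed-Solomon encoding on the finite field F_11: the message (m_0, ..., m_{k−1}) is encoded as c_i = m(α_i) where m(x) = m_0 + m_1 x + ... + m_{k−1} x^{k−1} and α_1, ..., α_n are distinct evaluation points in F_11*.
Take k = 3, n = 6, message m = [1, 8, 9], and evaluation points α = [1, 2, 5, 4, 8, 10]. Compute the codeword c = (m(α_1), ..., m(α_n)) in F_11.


c = [7, 9, 2, 1, 3, 2]

Message polynomial: m(x) = 1 + 8·x + 9·x^2 (mod 11).
For each evaluation point α_i, compute m(α_i) mod 11:
  α_1 = 1: Horner steps 9 → 6 → 7, so m(1) = 7.
  α_2 = 2: Horner steps 9 → 4 → 9, so m(2) = 9.
  α_3 = 5: Horner steps 9 → 9 → 2, so m(5) = 2.
  α_4 = 4: Horner steps 9 → 0 → 1, so m(4) = 1.
  α_5 = 8: Horner steps 9 → 3 → 3, so m(8) = 3.
  α_6 = 10: Horner steps 9 → 10 → 2, so m(10) = 2.
Codeword c = [7, 9, 2, 1, 3, 2] ∈ F_11^6.


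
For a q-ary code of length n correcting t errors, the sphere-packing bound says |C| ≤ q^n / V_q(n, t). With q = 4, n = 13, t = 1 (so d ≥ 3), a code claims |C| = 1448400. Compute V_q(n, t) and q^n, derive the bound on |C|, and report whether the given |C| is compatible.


V_q(n, t) = 40, q^n = 67108864, Hamming bound = 1677721, |C| = 1448400 ≤ bound (satisfied).

Step 1: Compute V_q(n, t) = Σ_{j=0}^1 C(n, j) (q−1)^j.
  j = 0: C(13,0)·(3)^0 = 1·1 = 1.
  j = 1: C(13,1)·(3)^1 = 13·3 = 39.
  V_q(n, t) = 1 + 39 = 40.
Step 2: q^n = 4^13 = 67108864.
Step 3: Hamming bound ⌊q^n / V_q(n,t)⌋ = ⌊67108864/40⌋ = 1677721.
Step 4: Compare |C| = 1448400 to 1677721: satisfied.
The claimed |C| lies below the Hamming bound.


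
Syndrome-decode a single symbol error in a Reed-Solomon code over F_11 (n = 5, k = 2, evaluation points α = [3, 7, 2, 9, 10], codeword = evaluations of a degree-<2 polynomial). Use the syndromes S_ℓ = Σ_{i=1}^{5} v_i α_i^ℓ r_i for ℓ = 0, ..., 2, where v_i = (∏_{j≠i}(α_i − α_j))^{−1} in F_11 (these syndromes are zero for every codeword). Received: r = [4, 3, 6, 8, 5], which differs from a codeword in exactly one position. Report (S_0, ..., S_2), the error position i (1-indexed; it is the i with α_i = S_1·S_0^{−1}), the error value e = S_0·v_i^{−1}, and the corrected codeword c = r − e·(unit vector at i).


S = (2, 4, 8), error at position 3, error magnitude e = 10, c = [4, 3, 7, 8, 5].

Step 1: column multipliers v_i = (∏_{j≠i}(α_i − α_j))^{−1} mod 11.
  i = 1 (α = 3): (3−7)(3−2)(3−9)(3−10) = (−4)·1·(−6)·(−7) = −168 ≡ 8, so v_1 = 8^{−1} = 7 (mod 11).
  i = 2 (α = 7): (7−3)(7−2)(7−9)(7−10) = 4·5·(−2)·(−3) = 120 ≡ 10, so v_2 = 10^{−1} = 10 (mod 11).
  i = 3 (α = 2): (2−3)(2−7)(2−9)(2−10) = (−1)·(−5)·(−7)·(−8) = 280 ≡ 5, so v_3 = 5^{−1} = 9 (mod 11).
  i = 4 (α = 9): (9−3)(9−7)(9−2)(9−10) = 6·2·7·(−1) = −84 ≡ 4, so v_4 = 4^{−1} = 3 (mod 11).
  i = 5 (α = 10): (10−3)(10−7)(10−2)(10−9) = 7·3·8·1 = 168 ≡ 3, so v_5 = 3^{−1} = 4 (mod 11).
  v = [7, 10, 9, 3, 4].
Step 2: syndromes of r = [4, 3, 6, 8, 5] (all sums mod 11).
  S_0 = Σ v_i r_i = 7·4 + 10·3 + 9·6 + 3·8 + 4·5 = 156 ≡ 2.
  S_1 = Σ v_i α_i r_i = 7·3·4 + 10·7·3 + 9·2·6 + 3·9·8 + 4·10·5 = 818 ≡ 4.
  α_i^2 mod 11 = [9, 5, 4, 4, 1].
  S_2 = Σ v_i α_i^2 r_i = 7·9·4 + 10·5·3 + 9·4·6 + 3·4·8 + 4·1·5 = 734 ≡ 8.
  S = (2, 4, 8) ≠ 0, so r is not a codeword (an error is present).
Step 3: locate the error. For a single error e at position i, S_ℓ = v_i·e·α_i^ℓ, so α_err = S_1/S_0.
  S_0^{−1} = 2^{−1} = 6 (mod 11), so α_err = 4·6 = 24 ≡ 2 = α_3. Error position i = 3.
  Consistency check: S_2/S_1 = 8·3 = 24 ≡ 2 = α_err ✓ (single-error assumption holds).
Step 4: error magnitude e = S_0/v_3 = S_0·∏_{j≠3}(α_3 − α_j) = 2·5 = 10 ≡ 10 (mod 11).
Step 5: correct position 3: c_3 = r_3 − e = 6 − 10 ≡ 7 (mod 11). Hence c = [4, 3, 7, 8, 5].
  Check: interpolating c through the α_i gives m(x) = 2 + 8·x (degree < 2) with m(α_i) = c_i for every i, so c is indeed a codeword.


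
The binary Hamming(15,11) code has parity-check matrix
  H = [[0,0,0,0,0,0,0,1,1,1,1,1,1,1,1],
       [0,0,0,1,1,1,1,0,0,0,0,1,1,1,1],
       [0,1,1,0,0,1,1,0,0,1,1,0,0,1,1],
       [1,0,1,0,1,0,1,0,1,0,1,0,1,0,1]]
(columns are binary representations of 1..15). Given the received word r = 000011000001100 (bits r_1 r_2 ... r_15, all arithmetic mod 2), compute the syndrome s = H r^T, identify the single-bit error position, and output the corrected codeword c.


s = (0, 0, 1, 0)^T, error position = 2, corrected codeword c = 010011000001100

Compute s = H r^T mod 2 one row at a time:
  s_1 = 0 + 0 + 0 + 0 + 1 + 1 + 0 + 0 = 2 ≡ 0 (mod 2).
  s_2 = 0 + 1 + 1 + 0 + 1 + 1 + 0 + 0 = 4 ≡ 0 (mod 2).
  s_3 = 0 + 0 + 1 + 0 + 0 + 0 + 0 + 0 = 1 ≡ 1 (mod 2).
  s_4 = 0 + 0 + 1 + 0 + 0 + 0 + 1 + 0 = 2 ≡ 0 (mod 2).
s = (0, 0, 1, 0)^T — this equals column 2 of H (binary 0010), so error is at position 2.
Correct: flip bit 2 of r = 000011000001100 to get c = 010011000001100.


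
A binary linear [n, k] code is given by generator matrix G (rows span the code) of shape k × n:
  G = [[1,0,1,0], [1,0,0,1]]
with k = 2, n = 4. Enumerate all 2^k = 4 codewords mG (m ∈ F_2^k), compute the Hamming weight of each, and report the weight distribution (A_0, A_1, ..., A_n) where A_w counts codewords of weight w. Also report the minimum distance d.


Weight distribution: A_0 = 1, A_2 = 3. Minimum distance d = 2.

Enumerate all 2^2 = 4 messages m ∈ F_2^2.
For each, compute codeword c = mG in F_2^4, then tally its weight.
  m = 00 → c = 0000, weight = 0.
  m = 10 → c = 1010, weight = 2.
  m = 01 → c = 1001, weight = 2.
  m = 11 → c = 0011, weight = 2.
Tally weights:
  weight 0: 1 codewords.
  weight 2: 3 codewords.
Minimum distance d = smallest w > 0 with A_w > 0 = 2.
Sanity: Σ A_w = 4 = 2^2 = 4 ✓.


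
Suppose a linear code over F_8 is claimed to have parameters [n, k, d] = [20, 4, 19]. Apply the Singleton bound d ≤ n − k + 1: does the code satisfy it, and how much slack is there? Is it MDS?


Singleton RHS = n − k + 1 = 17, slack = -2, bound violated (no such code; not MDS).

Singleton bound: d ≤ n − k + 1.
Here n = 20, k = 4, so n − k + 1 = 17.
Given d = 19, check d ≤ 17: NO.
Slack = (n − k + 1) − d = -2.
The slack is negative: d = 19 exceeds n − k + 1 = 17 by 2, so the Singleton bound is violated and no linear [20, 4, 19]_8 code can exist. In particular it is not MDS (MDS requires d = n − k + 1 exactly).
Description: the claimed parameters are [20, 4, 19]_8; such a code would be impossible (violates the Singleton bound).


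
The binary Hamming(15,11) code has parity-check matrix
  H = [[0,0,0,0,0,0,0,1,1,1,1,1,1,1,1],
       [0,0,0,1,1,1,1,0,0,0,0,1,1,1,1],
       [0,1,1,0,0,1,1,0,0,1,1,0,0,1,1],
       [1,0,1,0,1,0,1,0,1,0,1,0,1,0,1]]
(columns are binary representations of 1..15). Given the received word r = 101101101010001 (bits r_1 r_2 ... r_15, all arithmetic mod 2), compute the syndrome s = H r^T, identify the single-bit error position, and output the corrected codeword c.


s = (1, 0, 1, 0)^T, error position = 10, corrected codeword c = 101101101110001

Compute s = H r^T mod 2 one row at a time:
  s_1 = 0 + 1 + 0 + 1 + 0 + 0 + 0 + 1 = 3 ≡ 1 (mod 2).
  s_2 = 1 + 0 + 1 + 1 + 0 + 0 + 0 + 1 = 4 ≡ 0 (mod 2).
  s_3 = 0 + 1 + 1 + 1 + 0 + 1 + 0 + 1 = 5 ≡ 1 (mod 2).
  s_4 = 1 + 1 + 0 + 1 + 1 + 1 + 0 + 1 = 6 ≡ 0 (mod 2).
s = (1, 0, 1, 0)^T — this equals column 10 of H (binary 1010), so error is at position 10.
Correct: flip bit 10 of r = 101101101010001 to get c = 101101101110001.


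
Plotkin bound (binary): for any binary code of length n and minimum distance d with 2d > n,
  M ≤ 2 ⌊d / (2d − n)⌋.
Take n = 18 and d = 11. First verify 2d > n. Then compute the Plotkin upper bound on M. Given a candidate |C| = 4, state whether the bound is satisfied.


Plotkin bound M ≤ 4; given |C| = 4 ≤ bound (satisfied).

Check applicability: 2d = 22, n = 18.
2d − n = 4 > 0, so Plotkin applies.
Compute d/(2d−n) = 11/4 ≈ 2.7500.
⌊d/(2d−n)⌋ = 2.
Plotkin bound: M ≤ 2·2 = 4.
Given |C| = 4, check: satisfied.
This |C| is at the Plotkin bound.


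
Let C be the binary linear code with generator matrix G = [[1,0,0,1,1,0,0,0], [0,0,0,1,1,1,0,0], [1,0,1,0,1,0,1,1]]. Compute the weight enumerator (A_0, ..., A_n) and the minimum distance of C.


Weight distribution: A_0 = 1, A_2 = 1, A_3 = 2, A_4 = 1, A_5 = 2, A_6 = 1. Minimum distance d = 2.

Enumerate all 2^3 = 8 messages m ∈ F_2^3.
For each, compute codeword c = mG in F_2^8, then tally its weight.
  m = 000 → c = 00000000, weight = 0.
  m = 100 → c = 10011000, weight = 3.
  m = 010 → c = 00011100, weight = 3.
  m = 110 → c = 10000100, weight = 2.
  m = 001 → c = 10101011, weight = 5.
  m = 101 → c = 00110011, weight = 4.
  m = 011 → c = 10110111, weight = 6.
  m = 111 → c = 00101111, weight = 5.
Tally weights:
  weight 0: 1 codewords.
  weight 2: 1 codewords.
  weight 3: 2 codewords.
  weight 4: 1 codewords.
  weight 5: 2 codewords.
  weight 6: 1 codewords.
Minimum distance d = smallest w > 0 with A_w > 0 = 2.
Sanity: Σ A_w = 8 = 2^3 = 8 ✓.


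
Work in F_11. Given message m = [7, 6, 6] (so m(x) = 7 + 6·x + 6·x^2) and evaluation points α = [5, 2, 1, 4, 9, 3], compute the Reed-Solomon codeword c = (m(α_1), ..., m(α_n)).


c = [0, 10, 8, 6, 8, 2]

Message polynomial: m(x) = 7 + 6·x + 6·x^2 (mod 11).
For each evaluation point α_i, compute m(α_i) mod 11:
  α_1 = 5: Horner steps 6 → 3 → 0, so m(5) = 0.
  α_2 = 2: Horner steps 6 → 7 → 10, so m(2) = 10.
  α_3 = 1: Horner steps 6 → 1 → 8, so m(1) = 8.
  α_4 = 4: Horner steps 6 → 8 → 6, so m(4) = 6.
  α_5 = 9: Horner steps 6 → 5 → 8, so m(9) = 8.
  α_6 = 3: Horner steps 6 → 2 → 2, so m(3) = 2.
Codeword c = [0, 10, 8, 6, 8, 2] ∈ F_11^6.


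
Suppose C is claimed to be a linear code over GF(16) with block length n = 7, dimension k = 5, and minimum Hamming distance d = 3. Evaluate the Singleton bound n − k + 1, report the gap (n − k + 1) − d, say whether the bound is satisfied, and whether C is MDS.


Singleton RHS = n − k + 1 = 3, slack = 0, bound satisfied, MDS.

Singleton bound: d ≤ n − k + 1.
Here n = 7, k = 5, so n − k + 1 = 3.
Given d = 3, check d ≤ 3: YES.
Slack = (n − k + 1) − d = 0.
The code is MDS (slack = 0).
Description: the claimed parameters are [7, 5, 3]_16; such a code would be MDS (meets Singleton bound).


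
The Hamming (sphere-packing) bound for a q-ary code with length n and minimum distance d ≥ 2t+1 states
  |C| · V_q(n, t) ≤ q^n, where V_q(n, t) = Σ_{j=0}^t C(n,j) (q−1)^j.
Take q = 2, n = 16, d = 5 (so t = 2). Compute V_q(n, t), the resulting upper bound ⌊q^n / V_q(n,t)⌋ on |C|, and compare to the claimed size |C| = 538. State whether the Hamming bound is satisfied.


V_q(n, t) = 137, q^n = 65536, Hamming bound = 478, |C| = 538 > bound (violated).

Step 1: Compute V_q(n, t) = Σ_{j=0}^2 C(n, j) (q−1)^j.
  j = 0: C(16,0)·(1)^0 = 1·1 = 1.
  j = 1: C(16,1)·(1)^1 = 16·1 = 16.
  j = 2: C(16,2)·(1)^2 = 120·1 = 120.
  V_q(n, t) = 1 + 16 + 120 = 137.
Step 2: q^n = 2^16 = 65536.
Step 3: Hamming bound ⌊q^n / V_q(n,t)⌋ = ⌊65536/137⌋ = 478.
Step 4: Compare |C| = 538 to 478: violated.
The claimed |C| lies above the Hamming bound, so no 2-ary code of length 16 with d ≥ 5 can have 538 codewords.


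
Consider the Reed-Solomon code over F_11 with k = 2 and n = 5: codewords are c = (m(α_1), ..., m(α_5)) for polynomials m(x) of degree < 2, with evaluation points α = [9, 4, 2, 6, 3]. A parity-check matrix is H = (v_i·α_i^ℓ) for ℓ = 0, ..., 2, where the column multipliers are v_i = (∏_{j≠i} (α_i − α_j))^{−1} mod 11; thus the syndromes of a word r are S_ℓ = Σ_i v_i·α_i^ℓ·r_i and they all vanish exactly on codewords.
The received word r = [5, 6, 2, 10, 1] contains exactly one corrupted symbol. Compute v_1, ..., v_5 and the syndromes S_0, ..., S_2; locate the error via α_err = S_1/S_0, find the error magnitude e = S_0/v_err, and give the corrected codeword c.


S = (2, 6, 7), error at position 5, error magnitude e = 8, c = [5, 6, 2, 10, 4].

Step 1: column multipliers v_i = (∏_{j≠i}(α_i − α_j))^{−1} mod 11.
  i = 1 (α = 9): (9−4)(9−2)(9−6)(9−3) = 5·7·3·6 = 630 ≡ 3, so v_1 = 3^{−1} = 4 (mod 11).
  i = 2 (α = 4): (4−9)(4−2)(4−6)(4−3) = (−5)·2·(−2)·1 = 20 ≡ 9, so v_2 = 9^{−1} = 5 (mod 11).
  i = 3 (α = 2): (2−9)(2−4)(2−6)(2−3) = (−7)·(−2)·(−4)·(−1) = 56 ≡ 1, so v_3 = 1^{−1} = 1 (mod 11).
  i = 4 (α = 6): (6−9)(6−4)(6−2)(6−3) = (−3)·2·4·3 = −72 ≡ 5, so v_4 = 5^{−1} = 9 (mod 11).
  i = 5 (α = 3): (3−9)(3−4)(3−2)(3−6) = (−6)·(−1)·1·(−3) = −18 ≡ 4, so v_5 = 4^{−1} = 3 (mod 11).
  v = [4, 5, 1, 9, 3].
Step 2: syndromes of r = [5, 6, 2, 10, 1] (all sums mod 11).
  S_0 = Σ v_i r_i = 4·5 + 5·6 + 1·2 + 9·10 + 3·1 = 145 ≡ 2.
  S_1 = Σ v_i α_i r_i = 4·9·5 + 5·4·6 + 1·2·2 + 9·6·10 + 3·3·1 = 853 ≡ 6.
  α_i^2 mod 11 = [4, 5, 4, 3, 9].
  S_2 = Σ v_i α_i^2 r_i = 4·4·5 + 5·5·6 + 1·4·2 + 9·3·10 + 3·9·1 = 535 ≡ 7.
  S = (2, 6, 7) ≠ 0, so r is not a codeword (an error is present).
Step 3: locate the error. For a single error e at position i, S_ℓ = v_i·e·α_i^ℓ, so α_err = S_1/S_0.
  S_0^{−1} = 2^{−1} = 6 (mod 11), so α_err = 6·6 = 36 ≡ 3 = α_5. Error position i = 5.
  Consistency check: S_2/S_1 = 7·2 = 14 ≡ 3 = α_err ✓ (single-error assumption holds).
Step 4: error magnitude e = S_0/v_5 = S_0·∏_{j≠5}(α_5 − α_j) = 2·4 = 8 ≡ 8 (mod 11).
Step 5: correct position 5: c_5 = r_5 − e = 1 − 8 ≡ 4 (mod 11). Hence c = [5, 6, 2, 10, 4].
  Check: interpolating c through the α_i gives m(x) = 9 + 2·x (degree < 2) with m(α_i) = c_i for every i, so c is indeed a codeword.


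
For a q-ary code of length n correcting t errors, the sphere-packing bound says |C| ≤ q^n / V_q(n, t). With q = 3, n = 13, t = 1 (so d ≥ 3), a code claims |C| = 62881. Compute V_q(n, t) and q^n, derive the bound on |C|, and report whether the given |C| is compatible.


V_q(n, t) = 27, q^n = 1594323, Hamming bound = 59049, |C| = 62881 > bound (violated).

Step 1: Compute V_q(n, t) = Σ_{j=0}^1 C(n, j) (q−1)^j.
  j = 0: C(13,0)·(2)^0 = 1·1 = 1.
  j = 1: C(13,1)·(2)^1 = 13·2 = 26.
  V_q(n, t) = 1 + 26 = 27.
Step 2: q^n = 3^13 = 1594323.
Step 3: Hamming bound ⌊q^n / V_q(n,t)⌋ = ⌊1594323/27⌋ = 59049.
Step 4: Compare |C| = 62881 to 59049: violated.
The claimed |C| lies above the Hamming bound, so no 3-ary code of length 13 with d ≥ 3 can have 62881 codewords.


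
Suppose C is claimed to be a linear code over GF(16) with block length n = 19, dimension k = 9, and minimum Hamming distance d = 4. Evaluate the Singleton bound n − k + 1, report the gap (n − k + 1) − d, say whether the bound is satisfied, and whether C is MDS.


Singleton RHS = n − k + 1 = 11, slack = 7, bound satisfied, not MDS.

Singleton bound: d ≤ n − k + 1.
Here n = 19, k = 9, so n − k + 1 = 11.
Given d = 4, check d ≤ 11: YES.
Slack = (n − k + 1) − d = 7.
The code is NOT MDS (slack = 7 > 0).
Description: the claimed parameters are [19, 9, 4]_16; such a code would be non-MDS.


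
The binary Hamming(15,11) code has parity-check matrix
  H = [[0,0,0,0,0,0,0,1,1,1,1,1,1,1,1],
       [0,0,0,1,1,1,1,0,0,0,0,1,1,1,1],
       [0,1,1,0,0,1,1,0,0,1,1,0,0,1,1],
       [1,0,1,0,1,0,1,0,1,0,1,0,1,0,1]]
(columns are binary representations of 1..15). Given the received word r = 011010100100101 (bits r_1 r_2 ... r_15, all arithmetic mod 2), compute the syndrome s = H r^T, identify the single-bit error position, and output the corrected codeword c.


s = (1, 0, 1, 1)^T, error position = 11, corrected codeword c = 011010100110101

Compute s = H r^T mod 2 one row at a time:
  s_1 = 0 + 0 + 1 + 0 + 0 + 1 + 0 + 1 = 3 ≡ 1 (mod 2).
  s_2 = 0 + 1 + 0 + 1 + 0 + 1 + 0 + 1 = 4 ≡ 0 (mod 2).
  s_3 = 1 + 1 + 0 + 1 + 1 + 0 + 0 + 1 = 5 ≡ 1 (mod 2).
  s_4 = 0 + 1 + 1 + 1 + 0 + 0 + 1 + 1 = 5 ≡ 1 (mod 2).
s = (1, 0, 1, 1)^T — this equals column 11 of H (binary 1011), so error is at position 11.
Correct: flip bit 11 of r = 011010100100101 to get c = 011010100110101.


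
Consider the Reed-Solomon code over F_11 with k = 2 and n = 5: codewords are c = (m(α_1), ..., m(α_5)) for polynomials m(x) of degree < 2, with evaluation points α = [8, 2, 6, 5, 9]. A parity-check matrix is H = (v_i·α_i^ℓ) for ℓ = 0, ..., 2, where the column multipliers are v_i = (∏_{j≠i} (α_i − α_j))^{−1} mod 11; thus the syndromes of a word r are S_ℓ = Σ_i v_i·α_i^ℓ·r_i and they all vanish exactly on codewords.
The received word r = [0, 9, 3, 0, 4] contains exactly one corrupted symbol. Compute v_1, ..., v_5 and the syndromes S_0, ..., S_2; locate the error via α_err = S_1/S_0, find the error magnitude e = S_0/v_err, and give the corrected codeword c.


S = (7, 2, 10), error at position 4, error magnitude e = 1, c = [0, 9, 3, 10, 4].

Step 1: column multipliers v_i = (∏_{j≠i}(α_i − α_j))^{−1} mod 11.
  i = 1 (α = 8): (8−2)(8−6)(8−5)(8−9) = 6·2·3·(−1) = −36 ≡ 8, so v_1 = 8^{−1} = 7 (mod 11).
  i = 2 (α = 2): (2−8)(2−6)(2−5)(2−9) = (−6)·(−4)·(−3)·(−7) = 504 ≡ 9, so v_2 = 9^{−1} = 5 (mod 11).
  i = 3 (α = 6): (6−8)(6−2)(6−5)(6−9) = (−2)·4·1·(−3) = 24 ≡ 2, so v_3 = 2^{−1} = 6 (mod 11).
  i = 4 (α = 5): (5−8)(5−2)(5−6)(5−9) = (−3)·3·(−1)·(−4) = −36 ≡ 8, so v_4 = 8^{−1} = 7 (mod 11).
  i = 5 (α = 9): (9−8)(9−2)(9−6)(9−5) = 1·7·3·4 = 84 ≡ 7, so v_5 = 7^{−1} = 8 (mod 11).
  v = [7, 5, 6, 7, 8].
Step 2: syndromes of r = [0, 9, 3, 0, 4] (all sums mod 11).
  S_0 = Σ v_i r_i = 7·0 + 5·9 + 6·3 + 7·0 + 8·4 = 95 ≡ 7.
  S_1 = Σ v_i α_i r_i = 7·8·0 + 5·2·9 + 6·6·3 + 7·5·0 + 8·9·4 = 486 ≡ 2.
  α_i^2 mod 11 = [9, 4, 3, 3, 4].
  S_2 = Σ v_i α_i^2 r_i = 7·9·0 + 5·4·9 + 6·3·3 + 7·3·0 + 8·4·4 = 362 ≡ 10.
  S = (7, 2, 10) ≠ 0, so r is not a codeword (an error is present).
Step 3: locate the error. For a single error e at position i, S_ℓ = v_i·e·α_i^ℓ, so α_err = S_1/S_0.
  S_0^{−1} = 7^{−1} = 8 (mod 11), so α_err = 2·8 = 16 ≡ 5 = α_4. Error position i = 4.
  Consistency check: S_2/S_1 = 10·6 = 60 ≡ 5 = α_err ✓ (single-error assumption holds).
Step 4: error magnitude e = S_0/v_4 = S_0·∏_{j≠4}(α_4 − α_j) = 7·8 = 56 ≡ 1 (mod 11).
Step 5: correct position 4: c_4 = r_4 − e = 0 − 1 ≡ 10 (mod 11). Hence c = [0, 9, 3, 10, 4].
  Check: interpolating c through the α_i gives m(x) = 1 + 4·x (degree < 2) with m(α_i) = c_i for every i, so c is indeed a codeword.


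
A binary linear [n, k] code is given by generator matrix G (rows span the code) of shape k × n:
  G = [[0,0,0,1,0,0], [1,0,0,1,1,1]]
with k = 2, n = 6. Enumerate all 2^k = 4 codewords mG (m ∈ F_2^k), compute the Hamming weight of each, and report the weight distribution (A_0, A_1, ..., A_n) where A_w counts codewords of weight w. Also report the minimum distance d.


Weight distribution: A_0 = 1, A_1 = 1, A_3 = 1, A_4 = 1. Minimum distance d = 1.

Enumerate all 2^2 = 4 messages m ∈ F_2^2.
For each, compute codeword c = mG in F_2^6, then tally its weight.
  m = 00 → c = 000000, weight = 0.
  m = 10 → c = 000100, weight = 1.
  m = 01 → c = 100111, weight = 4.
  m = 11 → c = 100011, weight = 3.
Tally weights:
  weight 0: 1 codewords.
  weight 1: 1 codewords.
  weight 3: 1 codewords.
  weight 4: 1 codewords.
Minimum distance d = smallest w > 0 with A_w > 0 = 1.
Sanity: Σ A_w = 4 = 2^2 = 4 ✓.


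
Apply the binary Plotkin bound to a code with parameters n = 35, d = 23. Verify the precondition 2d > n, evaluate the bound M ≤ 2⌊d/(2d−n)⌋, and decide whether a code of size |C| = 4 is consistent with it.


Plotkin bound M ≤ 4; given |C| = 4 ≤ bound (satisfied).

Check applicability: 2d = 46, n = 35.
2d − n = 11 > 0, so Plotkin applies.
Compute d/(2d−n) = 23/11 ≈ 2.0909.
⌊d/(2d−n)⌋ = 2.
Plotkin bound: M ≤ 2·2 = 4.
Given |C| = 4, check: satisfied.
This |C| is at the Plotkin bound.


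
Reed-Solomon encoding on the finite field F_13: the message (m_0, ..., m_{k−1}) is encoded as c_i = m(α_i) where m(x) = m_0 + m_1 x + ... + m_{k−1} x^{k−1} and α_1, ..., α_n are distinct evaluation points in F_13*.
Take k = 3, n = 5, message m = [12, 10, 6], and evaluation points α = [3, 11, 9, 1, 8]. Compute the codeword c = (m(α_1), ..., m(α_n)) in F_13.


c = [5, 3, 3, 2, 8]

Message polynomial: m(x) = 12 + 10·x + 6·x^2 (mod 13).
For each evaluation point α_i, compute m(α_i) mod 13:
  α_1 = 3: Horner steps 6 → 2 → 5, so m(3) = 5.
  α_2 = 11: Horner steps 6 → 11 → 3, so m(11) = 3.
  α_3 = 9: Horner steps 6 → 12 → 3, so m(9) = 3.
  α_4 = 1: Horner steps 6 → 3 → 2, so m(1) = 2.
  α_5 = 8: Horner steps 6 → 6 → 8, so m(8) = 8.
Codeword c = [5, 3, 3, 2, 8] ∈ F_13^5.


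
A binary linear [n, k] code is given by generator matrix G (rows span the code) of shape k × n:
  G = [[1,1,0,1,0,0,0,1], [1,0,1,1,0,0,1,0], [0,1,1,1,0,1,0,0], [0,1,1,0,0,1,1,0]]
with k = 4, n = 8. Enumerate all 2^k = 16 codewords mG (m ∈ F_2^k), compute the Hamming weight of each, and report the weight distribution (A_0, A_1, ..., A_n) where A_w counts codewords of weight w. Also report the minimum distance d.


Weight distribution: A_0 = 1, A_2 = 3, A_4 = 11, A_6 = 1. Minimum distance d = 2.

Enumerate all 2^4 = 16 messages m ∈ F_2^4.
For each, compute codeword c = mG in F_2^8, then tally its weight.
  m = 0000 → c = 00000000, weight = 0.
  m = 1000 → c = 11010001, weight = 4.
  m = 0100 → c = 10110010, weight = 4.
  m = 1100 → c = 01100011, weight = 4.
  m = 0010 → c = 01110100, weight = 4.
  m = 1010 → c = 10100101, weight = 4.
  m = 0110 → c = 11000110, weight = 4.
  m = 1110 → c = 00010111, weight = 4.
  m = 0001 → c = 01100110, weight = 4.
  m = 1001 → c = 10110111, weight = 6.
  m = 0101 → c = 11010100, weight = 4.
  m = 1101 → c = 00000101, weight = 2.
  m = 0011 → c = 00010010, weight = 2.
  m = 1011 → c = 11000011, weight = 4.
  m = 0111 → c = 10100000, weight = 2.
  m = 1111 → c = 01110001, weight = 4.
Tally weights:
  weight 0: 1 codewords.
  weight 2: 3 codewords.
  weight 4: 11 codewords.
  weight 6: 1 codewords.
Minimum distance d = smallest w > 0 with A_w > 0 = 2.
Sanity: Σ A_w = 16 = 2^4 = 16 ✓.


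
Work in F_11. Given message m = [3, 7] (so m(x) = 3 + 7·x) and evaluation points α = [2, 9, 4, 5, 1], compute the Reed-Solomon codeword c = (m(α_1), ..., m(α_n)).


c = [6, 0, 9, 5, 10]

Message polynomial: m(x) = 3 + 7·x (mod 11).
For each evaluation point α_i, compute m(α_i) mod 11:
  α_1 = 2: Horner steps 7 → 6, so m(2) = 6.
  α_2 = 9: Horner steps 7 → 0, so m(9) = 0.
  α_3 = 4: Horner steps 7 → 9, so m(4) = 9.
  α_4 = 5: Horner steps 7 → 5, so m(5) = 5.
  α_5 = 1: Horner steps 7 → 10, so m(1) = 10.
Codeword c = [6, 0, 9, 5, 10] ∈ F_11^5.


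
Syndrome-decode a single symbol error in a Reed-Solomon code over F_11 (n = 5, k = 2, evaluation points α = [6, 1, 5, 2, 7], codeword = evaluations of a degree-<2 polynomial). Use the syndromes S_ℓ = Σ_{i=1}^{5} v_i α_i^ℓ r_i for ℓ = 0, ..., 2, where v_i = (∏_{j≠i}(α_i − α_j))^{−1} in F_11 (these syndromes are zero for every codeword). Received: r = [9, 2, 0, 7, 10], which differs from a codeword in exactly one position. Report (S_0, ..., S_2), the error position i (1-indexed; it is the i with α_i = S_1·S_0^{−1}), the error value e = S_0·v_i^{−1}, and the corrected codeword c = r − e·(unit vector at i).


S = (2, 1, 6), error at position 1, error magnitude e = 4, c = [5, 2, 0, 7, 10].

Step 1: column multipliers v_i = (∏_{j≠i}(α_i − α_j))^{−1} mod 11.
  i = 1 (α = 6): (6−1)(6−5)(6−2)(6−7) = 5·1·4·(−1) = −20 ≡ 2, so v_1 = 2^{−1} = 6 (mod 11).
  i = 2 (α = 1): (1−6)(1−5)(1−2)(1−7) = (−5)·(−4)·(−1)·(−6) = 120 ≡ 10, so v_2 = 10^{−1} = 10 (mod 11).
  i = 3 (α = 5): (5−6)(5−1)(5−2)(5−7) = (−1)·4·3·(−2) = 24 ≡ 2, so v_3 = 2^{−1} = 6 (mod 11).
  i = 4 (α = 2): (2−6)(2−1)(2−5)(2−7) = (−4)·1·(−3)·(−5) = −60 ≡ 6, so v_4 = 6^{−1} = 2 (mod 11).
  i = 5 (α = 7): (7−6)(7−1)(7−5)(7−2) = 1·6·2·5 = 60 ≡ 5, so v_5 = 5^{−1} = 9 (mod 11).
  v = [6, 10, 6, 2, 9].
Step 2: syndromes of r = [9, 2, 0, 7, 10] (all sums mod 11).
  S_0 = Σ v_i r_i = 6·9 + 10·2 + 6·0 + 2·7 + 9·10 = 178 ≡ 2.
  S_1 = Σ v_i α_i r_i = 6·6·9 + 10·1·2 + 6·5·0 + 2·2·7 + 9·7·10 = 1002 ≡ 1.
  α_i^2 mod 11 = [3, 1, 3, 4, 5].
  S_2 = Σ v_i α_i^2 r_i = 6·3·9 + 10·1·2 + 6·3·0 + 2·4·7 + 9·5·10 = 688 ≡ 6.
  S = (2, 1, 6) ≠ 0, so r is not a codeword (an error is present).
Step 3: locate the error. For a single error e at position i, S_ℓ = v_i·e·α_i^ℓ, so α_err = S_1/S_0.
  S_0^{−1} = 2^{−1} = 6 (mod 11), so α_err = 1·6 = 6 ≡ 6 = α_1. Error position i = 1.
  Consistency check: S_2/S_1 = 6·1 = 6 ≡ 6 = α_err ✓ (single-error assumption holds).
Step 4: error magnitude e = S_0/v_1 = S_0·∏_{j≠1}(α_1 − α_j) = 2·2 = 4 ≡ 4 (mod 11).
Step 5: correct position 1: c_1 = r_1 − e = 9 − 4 ≡ 5 (mod 11). Hence c = [5, 2, 0, 7, 10].
  Check: interpolating c through the α_i gives m(x) = 8 + 5·x (degree < 2) with m(α_i) = c_i for every i, so c is indeed a codeword.


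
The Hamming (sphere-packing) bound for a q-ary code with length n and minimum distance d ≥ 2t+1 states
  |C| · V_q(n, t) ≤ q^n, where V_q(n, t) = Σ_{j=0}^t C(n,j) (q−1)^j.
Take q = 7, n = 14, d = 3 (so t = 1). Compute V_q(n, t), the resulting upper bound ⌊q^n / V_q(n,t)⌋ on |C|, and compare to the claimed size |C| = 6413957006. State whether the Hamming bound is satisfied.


V_q(n, t) = 85, q^n = 678223072849, Hamming bound = 7979094974, |C| = 6413957006 ≤ bound (satisfied).

Step 1: Compute V_q(n, t) = Σ_{j=0}^1 C(n, j) (q−1)^j.
  j = 0: C(14,0)·(6)^0 = 1·1 = 1.
  j = 1: C(14,1)·(6)^1 = 14·6 = 84.
  V_q(n, t) = 1 + 84 = 85.
Step 2: q^n = 7^14 = 678223072849.
Step 3: Hamming bound ⌊q^n / V_q(n,t)⌋ = ⌊678223072849/85⌋ = 7979094974.
Step 4: Compare |C| = 6413957006 to 7979094974: satisfied.
The claimed |C| lies below the Hamming bound.


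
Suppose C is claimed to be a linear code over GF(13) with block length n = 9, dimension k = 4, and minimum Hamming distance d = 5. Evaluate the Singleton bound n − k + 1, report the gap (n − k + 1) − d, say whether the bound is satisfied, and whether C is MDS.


Singleton RHS = n − k + 1 = 6, slack = 1, bound satisfied, not MDS.

Singleton bound: d ≤ n − k + 1.
Here n = 9, k = 4, so n − k + 1 = 6.
Given d = 5, check d ≤ 6: YES.
Slack = (n − k + 1) − d = 1.
The code is NOT MDS (slack = 1 > 0).
Description: the claimed parameters are [9, 4, 5]_13; such a code would be non-MDS.


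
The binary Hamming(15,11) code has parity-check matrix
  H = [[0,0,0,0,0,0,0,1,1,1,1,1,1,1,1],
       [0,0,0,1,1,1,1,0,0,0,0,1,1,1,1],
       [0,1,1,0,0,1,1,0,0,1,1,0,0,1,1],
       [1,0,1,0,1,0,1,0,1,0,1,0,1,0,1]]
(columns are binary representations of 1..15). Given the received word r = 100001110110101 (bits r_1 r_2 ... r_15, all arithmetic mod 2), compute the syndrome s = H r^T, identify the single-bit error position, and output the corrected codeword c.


s = (1, 0, 1, 1)^T, error position = 11, corrected codeword c = 100001110100101

Compute s = H r^T mod 2 one row at a time:
  s_1 = 1 + 0 + 1 + 1 + 0 + 1 + 0 + 1 = 5 ≡ 1 (mod 2).
  s_2 = 0 + 0 + 1 + 1 + 0 + 1 + 0 + 1 = 4 ≡ 0 (mod 2).
  s_3 = 0 + 0 + 1 + 1 + 1 + 1 + 0 + 1 = 5 ≡ 1 (mod 2).
  s_4 = 1 + 0 + 0 + 1 + 0 + 1 + 1 + 1 = 5 ≡ 1 (mod 2).
s = (1, 0, 1, 1)^T — this equals column 11 of H (binary 1011), so error is at position 11.
Correct: flip bit 11 of r = 100001110110101 to get c = 100001110100101.


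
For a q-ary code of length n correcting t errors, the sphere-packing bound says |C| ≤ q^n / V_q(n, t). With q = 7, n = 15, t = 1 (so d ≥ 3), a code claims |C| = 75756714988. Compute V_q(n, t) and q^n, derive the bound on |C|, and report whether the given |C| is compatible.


V_q(n, t) = 91, q^n = 4747561509943, Hamming bound = 52171005603, |C| = 75756714988 > bound (violated).

Step 1: Compute V_q(n, t) = Σ_{j=0}^1 C(n, j) (q−1)^j.
  j = 0: C(15,0)·(6)^0 = 1·1 = 1.
  j = 1: C(15,1)·(6)^1 = 15·6 = 90.
  V_q(n, t) = 1 + 90 = 91.
Step 2: q^n = 7^15 = 4747561509943.
Step 3: Hamming bound ⌊q^n / V_q(n,t)⌋ = ⌊4747561509943/91⌋ = 52171005603.
Step 4: Compare |C| = 75756714988 to 52171005603: violated.
The claimed |C| lies above the Hamming bound, so no 7-ary code of length 15 with d ≥ 3 can have 75756714988 codewords.


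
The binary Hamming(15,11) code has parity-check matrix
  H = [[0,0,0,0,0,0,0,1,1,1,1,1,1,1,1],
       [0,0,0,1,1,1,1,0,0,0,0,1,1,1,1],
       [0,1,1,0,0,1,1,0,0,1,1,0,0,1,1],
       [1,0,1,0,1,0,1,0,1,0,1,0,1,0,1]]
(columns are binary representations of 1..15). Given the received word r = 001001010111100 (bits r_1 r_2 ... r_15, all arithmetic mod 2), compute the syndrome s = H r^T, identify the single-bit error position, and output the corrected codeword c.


s = (1, 1, 0, 1)^T, error position = 13, corrected codeword c = 001001010111000

Compute s = H r^T mod 2 one row at a time:
  s_1 = 1 + 0 + 1 + 1 + 1 + 1 + 0 + 0 = 5 ≡ 1 (mod 2).
  s_2 = 0 + 0 + 1 + 0 + 1 + 1 + 0 + 0 = 3 ≡ 1 (mod 2).
  s_3 = 0 + 1 + 1 + 0 + 1 + 1 + 0 + 0 = 4 ≡ 0 (mod 2).
  s_4 = 0 + 1 + 0 + 0 + 0 + 1 + 1 + 0 = 3 ≡ 1 (mod 2).
s = (1, 1, 0, 1)^T — this equals column 13 of H (binary 1101), so error is at position 13.
Correct: flip bit 13 of r = 001001010111100 to get c = 001001010111000.


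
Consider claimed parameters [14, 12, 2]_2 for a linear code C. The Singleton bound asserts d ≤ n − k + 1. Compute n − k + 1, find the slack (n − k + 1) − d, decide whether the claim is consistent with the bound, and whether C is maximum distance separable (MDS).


Singleton RHS = n − k + 1 = 3, slack = 1, bound satisfied, not MDS.

Singleton bound: d ≤ n − k + 1.
Here n = 14, k = 12, so n − k + 1 = 3.
Given d = 2, check d ≤ 3: YES.
Slack = (n − k + 1) − d = 1.
The code is NOT MDS (slack = 1 > 0).
Description: the claimed parameters are [14, 12, 2]_2; such a code would be non-MDS.


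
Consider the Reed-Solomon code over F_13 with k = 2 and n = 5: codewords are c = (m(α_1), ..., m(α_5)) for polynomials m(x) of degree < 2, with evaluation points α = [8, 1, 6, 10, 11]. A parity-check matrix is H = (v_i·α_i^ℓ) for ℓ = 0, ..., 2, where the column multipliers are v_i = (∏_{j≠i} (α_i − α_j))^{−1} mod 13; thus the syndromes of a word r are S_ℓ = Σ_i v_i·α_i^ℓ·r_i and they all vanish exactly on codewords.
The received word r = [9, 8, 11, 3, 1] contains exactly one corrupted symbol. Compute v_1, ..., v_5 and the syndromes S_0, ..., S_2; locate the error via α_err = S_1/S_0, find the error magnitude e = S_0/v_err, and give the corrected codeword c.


S = (9, 7, 4), error at position 1, error magnitude e = 2, c = [7, 8, 11, 3, 1].

Step 1: column multipliers v_i = (∏_{j≠i}(α_i − α_j))^{−1} mod 13.
  i = 1 (α = 8): (8−1)(8−6)(8−10)(8−11) = 7·2·(−2)·(−3) = 84 ≡ 6, so v_1 = 6^{−1} = 11 (mod 13).
  i = 2 (α = 1): (1−8)(1−6)(1−10)(1−11) = (−7)·(−5)·(−9)·(−10) = 3150 ≡ 4, so v_2 = 4^{−1} = 10 (mod 13).
  i = 3 (α = 6): (6−8)(6−1)(6−10)(6−11) = (−2)·5·(−4)·(−5) = −200 ≡ 8, so v_3 = 8^{−1} = 5 (mod 13).
  i = 4 (α = 10): (10−8)(10−1)(10−6)(10−11) = 2·9·4·(−1) = −72 ≡ 6, so v_4 = 6^{−1} = 11 (mod 13).
  i = 5 (α = 11): (11−8)(11−1)(11−6)(11−10) = 3·10·5·1 = 150 ≡ 7, so v_5 = 7^{−1} = 2 (mod 13).
  v = [11, 10, 5, 11, 2].
Step 2: syndromes of r = [9, 8, 11, 3, 1] (all sums mod 13).
  S_0 = Σ v_i r_i = 11·9 + 10·8 + 5·11 + 11·3 + 2·1 = 269 ≡ 9.
  S_1 = Σ v_i α_i r_i = 11·8·9 + 10·1·8 + 5·6·11 + 11·10·3 + 2·11·1 = 1554 ≡ 7.
  α_i^2 mod 13 = [12, 1, 10, 9, 4].
  S_2 = Σ v_i α_i^2 r_i = 11·12·9 + 10·1·8 + 5·10·11 + 11·9·3 + 2·4·1 = 2123 ≡ 4.
  S = (9, 7, 4) ≠ 0, so r is not a codeword (an error is present).
Step 3: locate the error. For a single error e at position i, S_ℓ = v_i·e·α_i^ℓ, so α_err = S_1/S_0.
  S_0^{−1} = 9^{−1} = 3 (mod 13), so α_err = 7·3 = 21 ≡ 8 = α_1. Error position i = 1.
  Consistency check: S_2/S_1 = 4·2 = 8 ≡ 8 = α_err ✓ (single-error assumption holds).
Step 4: error magnitude e = S_0/v_1 = S_0·∏_{j≠1}(α_1 − α_j) = 9·6 = 54 ≡ 2 (mod 13).
Step 5: correct position 1: c_1 = r_1 − e = 9 − 2 ≡ 7 (mod 13). Hence c = [7, 8, 11, 3, 1].
  Check: interpolating c through the α_i gives m(x) = 10 + 11·x (degree < 2) with m(α_i) = c_i for every i, so c is indeed a codeword.
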